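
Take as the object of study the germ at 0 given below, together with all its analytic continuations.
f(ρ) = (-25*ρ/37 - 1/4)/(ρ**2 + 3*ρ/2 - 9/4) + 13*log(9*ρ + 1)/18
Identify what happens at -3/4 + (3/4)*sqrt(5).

The denominator factor ρ**2 + 3*ρ/2 - 9/4 vanishes at -3/4 + (3/4)*sqrt(5) and appears to the power 1; the numerator there equals 19/74 - (75/148)*sqrt(5), nonzero, and no other factor vanishes.
The branch terms are analytic at this point.
Hence a pole whose order is the multiplicity, 1.

The point is a pole of order 1.


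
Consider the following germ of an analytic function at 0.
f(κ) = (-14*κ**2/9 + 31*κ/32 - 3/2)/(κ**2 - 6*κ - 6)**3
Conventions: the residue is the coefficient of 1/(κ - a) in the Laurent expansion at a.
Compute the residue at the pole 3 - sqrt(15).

The residue is (1387/5184000)*sqrt(15).

The factor κ**2 - 6*κ - 6 splits as (κ - a)(κ - a') with a = 3 - sqrt(15), a' = 3 + sqrt(15). At the order-3 pole a set g(κ) = (κ - a)^3*f(κ) = [-14*κ**2/9 + 31*κ/32 - 3/2] / (κ - a')^3.
Order-3 pole: residue = g''(a)/2; g''(3 - sqrt(15)) = (1387/2592000)*sqrt(15), so the residue is (1387/5184000)*sqrt(15).


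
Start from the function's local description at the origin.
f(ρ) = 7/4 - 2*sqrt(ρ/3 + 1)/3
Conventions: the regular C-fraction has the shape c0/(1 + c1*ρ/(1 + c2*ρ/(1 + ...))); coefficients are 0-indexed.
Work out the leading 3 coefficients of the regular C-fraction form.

The regular C-fraction coefficients are [13/12, 4/39, -1/52].

Taylor coefficients (expand at 0): a_0 = 13/12, a_1 = -1/9, a_2 = 1/108.
c0 = a_0 = 13/12. Peel one level at a time: if S = 1 + c*ρ/S' with S'(0) = 1, then c is the ρ-coefficient of S and S' = c*ρ/(S - 1).
S_1 = c0/f = 1 + (4/39)*ρ + (1/507)*ρ^2 + ...; c1 = 4/39.
S_2 = c1*ρ/(S_1 - 1) = 1 + (-1/52)*ρ + ...; c2 = -1/52.


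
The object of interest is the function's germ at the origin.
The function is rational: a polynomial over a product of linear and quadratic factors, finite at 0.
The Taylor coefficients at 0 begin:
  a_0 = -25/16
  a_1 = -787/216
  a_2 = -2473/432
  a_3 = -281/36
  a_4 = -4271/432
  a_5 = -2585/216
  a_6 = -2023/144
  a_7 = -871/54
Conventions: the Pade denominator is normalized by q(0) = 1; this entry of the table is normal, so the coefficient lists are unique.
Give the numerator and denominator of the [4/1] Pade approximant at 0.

Taylor coefficients needed (read off): a_0 = -25/16, a_1 = -787/216, a_2 = -2473/432, a_3 = -281/36, a_4 = -4271/432, a_5 = -2585/216.
Write the denominator as Q(φ) = 1 + q1*φ. Requiring Q*f - P = O(φ^6) with deg P <= 4 kills the coefficients of φ^5..φ^5 in Q*f:
  φ^5: a_5 + q1*a_4 = 0, i.e. -2585/216 + (-4271/432)*q1 = 0.
Solving this linear system: q1 = -5170/4271.
The numerator is Q*f truncated at degree 4: P0 = a_0 = -25/16; P1 = a_1 + q1*a_0 = -808201/461268; P2 = a_2 + q1*a_1 = -808201/615024; P3 = a_3 + q1*a_2 = -808201/922536; P4 = a_4 + q1*a_3 = -808201/1845072.

The Pade approximant has numerator coefficients [-25/16, -808201/461268, -808201/615024, -808201/922536, -808201/1845072]; denominator coefficients [1, -5170/4271].


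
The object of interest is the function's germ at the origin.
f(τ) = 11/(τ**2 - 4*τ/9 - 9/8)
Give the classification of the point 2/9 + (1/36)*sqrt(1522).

The denominator factor τ**2 - 4*τ/9 - 9/8 vanishes at 2/9 + (1/36)*sqrt(1522) and appears to the power 1; the numerator there equals 11, nonzero, and no other factor vanishes.
Hence a pole whose order is the multiplicity, 1.

The point is a pole of order 1.


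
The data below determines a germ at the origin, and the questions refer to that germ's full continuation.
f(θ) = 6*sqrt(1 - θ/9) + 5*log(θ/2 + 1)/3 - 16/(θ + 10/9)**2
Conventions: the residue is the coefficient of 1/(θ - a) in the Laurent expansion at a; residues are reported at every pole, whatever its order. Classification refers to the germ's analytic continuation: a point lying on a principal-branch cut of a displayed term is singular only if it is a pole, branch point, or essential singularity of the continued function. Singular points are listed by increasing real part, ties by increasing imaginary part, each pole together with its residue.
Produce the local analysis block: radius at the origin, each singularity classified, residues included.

Denominator factor (θ + 10/9)^2: pole of order 2 at -10/9, modulus 10/9.
Branch term (5/3)*log(1 - θ/(-2)): its argument vanishes at θ = -2, a logarithmic branch point, modulus 2.
Branch term (6)*sqrt(1 - θ/(9)): its argument vanishes at θ = 9, a square-root branch point, modulus 9.
The radius of convergence is the smallest modulus among the singular points: 10/9.
The branch terms are analytic at -10/9 and contribute nothing to the residue; only the rational part matters.
At the order-2 pole -10/9 set g(θ) = (θ - (-10/9))^2*(rational part) = -16.
Order-2 pole: residue = g'(a); g'(-10/9) = 0, so the residue is 0.
List the singular points by increasing real part (a conjugate pair: the negative imaginary part first).

Radius of convergence at 0: 10/9.
At -2: a logarithmic branch point.
At -10/9: a pole of order 2; residue 0.
At 9: an algebraic (square-root) branch point.


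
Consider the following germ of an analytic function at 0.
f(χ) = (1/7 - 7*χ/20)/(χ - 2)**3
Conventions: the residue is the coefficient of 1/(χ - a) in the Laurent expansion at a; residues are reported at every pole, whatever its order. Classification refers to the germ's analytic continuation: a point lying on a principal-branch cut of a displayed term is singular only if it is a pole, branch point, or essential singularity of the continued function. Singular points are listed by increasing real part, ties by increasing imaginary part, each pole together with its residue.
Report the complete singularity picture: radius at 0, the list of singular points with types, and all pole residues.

Denominator factor (χ - 2)^3: pole of order 3 at 2, modulus 2.
The radius of convergence is the smallest modulus among the singular points: 2.
At the order-3 pole 2 set g(χ) = (χ - (2))^3*f(χ) = 1/7 - 7*χ/20.
Order-3 pole: residue = g''(a)/2; g''(2) = 0, so the residue is 0.

Radius of convergence at 0: 2.
At 2: a pole of order 3; residue 0.


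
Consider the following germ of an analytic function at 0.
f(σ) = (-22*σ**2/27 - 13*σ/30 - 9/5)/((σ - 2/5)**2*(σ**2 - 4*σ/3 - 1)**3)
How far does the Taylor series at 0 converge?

The radius of convergence is 2/5.

Denominator factor (σ - 2/5)^2: pole of order 2 at 2/5, modulus 2/5.
Denominator factor (σ**2 - 4*σ/3 - 1)^3: discriminant 52/9, real irrational roots 2/3 + (1/3)*sqrt(13) and 2/3 - (1/3)*sqrt(13); poles of order 3, moduli 2/3 + (1/3)*sqrt(13) and -2/3 + (1/3)*sqrt(13).
The radius of convergence is the smallest modulus among the singular points: 2/5.


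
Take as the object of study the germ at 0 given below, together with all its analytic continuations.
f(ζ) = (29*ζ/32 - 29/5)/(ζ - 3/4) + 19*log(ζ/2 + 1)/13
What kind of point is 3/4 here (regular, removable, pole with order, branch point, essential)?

The point is a pole of order 1.

The denominator factor ζ - 3/4 vanishes at 3/4 and appears to the power 1; the numerator there equals -3277/640, nonzero, and no other factor vanishes.
The branch terms are analytic at this point.
Hence a pole whose order is the multiplicity, 1.


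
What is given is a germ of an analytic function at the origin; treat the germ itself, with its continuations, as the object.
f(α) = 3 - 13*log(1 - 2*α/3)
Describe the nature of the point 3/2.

The term (-13)*log(1 - α/(3/2)) has argument 1 - 3/2/(3/2) = 0 at 3/2: a logarithmic (infinitely-sheeted) branch point; the remaining terms are analytic or single-valued there.

The point is a logarithmic branch point.


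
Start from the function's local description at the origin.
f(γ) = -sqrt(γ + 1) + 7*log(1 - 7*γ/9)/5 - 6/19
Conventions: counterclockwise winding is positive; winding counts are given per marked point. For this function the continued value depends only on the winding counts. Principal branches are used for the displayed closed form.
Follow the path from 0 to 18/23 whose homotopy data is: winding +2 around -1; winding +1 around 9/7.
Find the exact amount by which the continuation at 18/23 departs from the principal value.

The rational part is single-valued and drops out of the difference; each branch term changes only by its own monodromy.
(-1)*sqrt(1 - γ/(-1)): winding +2 is even, the square root returns to the same sheet, contribution 0.
(7/5)*log(1 - γ/(9/7)): each positive loop around 9/7 adds 2*pi*i to the log, so winding +1 contributes (7/5)*(1)*2*pi*i = (14/5)*pi*i.
Summing the contributions at γ = 18/23 gives (14/5)*pi*i.

Continued minus principal equals (14/5)*pi*i.


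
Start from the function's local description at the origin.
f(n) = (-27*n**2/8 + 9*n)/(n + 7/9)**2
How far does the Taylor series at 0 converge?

Denominator factor (n + 7/9)^2: pole of order 2 at -7/9, modulus 7/9.
The radius of convergence is the smallest modulus among the singular points: 7/9.

The radius of convergence is 7/9.


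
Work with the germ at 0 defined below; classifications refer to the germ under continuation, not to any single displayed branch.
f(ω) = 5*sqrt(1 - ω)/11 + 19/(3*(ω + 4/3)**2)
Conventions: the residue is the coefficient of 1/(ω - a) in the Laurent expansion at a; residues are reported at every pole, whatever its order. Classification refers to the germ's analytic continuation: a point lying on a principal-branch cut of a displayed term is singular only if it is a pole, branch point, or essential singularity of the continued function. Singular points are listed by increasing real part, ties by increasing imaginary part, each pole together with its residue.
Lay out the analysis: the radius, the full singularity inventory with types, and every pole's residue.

Denominator factor (ω + 4/3)^2: pole of order 2 at -4/3, modulus 4/3.
Branch term (5/11)*sqrt(1 - ω/(1)): its argument vanishes at ω = 1, a square-root branch point, modulus 1.
The radius of convergence is the smallest modulus among the singular points: 1.
The branch term is analytic at -4/3 and contributes nothing to the residue; only the rational part matters.
At the order-2 pole -4/3 set g(ω) = (ω - (-4/3))^2*(rational part) = 19/3.
Order-2 pole: residue = g'(a); g'(-4/3) = 0, so the residue is 0.
List the singular points by increasing real part (a conjugate pair: the negative imaginary part first).

Radius of convergence at 0: 1.
At -4/3: a pole of order 2; residue 0.
At 1: an algebraic (square-root) branch point.


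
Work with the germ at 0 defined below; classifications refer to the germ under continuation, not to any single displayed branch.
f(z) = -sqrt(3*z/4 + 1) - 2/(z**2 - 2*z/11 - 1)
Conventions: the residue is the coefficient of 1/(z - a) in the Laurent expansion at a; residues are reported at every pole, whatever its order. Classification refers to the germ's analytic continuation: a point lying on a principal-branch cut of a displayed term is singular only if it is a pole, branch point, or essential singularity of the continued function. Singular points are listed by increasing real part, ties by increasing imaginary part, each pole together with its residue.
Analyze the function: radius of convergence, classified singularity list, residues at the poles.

Denominator factor (z**2 - 2*z/11 - 1): discriminant 488/121, real irrational roots 1/11 + (1/11)*sqrt(122) and 1/11 - (1/11)*sqrt(122); poles of order 1, moduli 1/11 + (1/11)*sqrt(122) and -1/11 + (1/11)*sqrt(122).
Branch term (-1)*sqrt(1 - z/(-4/3)): its argument vanishes at z = -4/3, a square-root branch point, modulus 4/3.
The radius of convergence is the smallest modulus among the singular points: -1/11 + (1/11)*sqrt(122).
The branch term is analytic at 1/11 - (1/11)*sqrt(122) and contributes nothing to the residue; only the rational part matters.
The factor z**2 - 2*z/11 - 1 splits as (z - a)(z - a') with a = 1/11 - (1/11)*sqrt(122), a' = 1/11 + (1/11)*sqrt(122). At the order-1 pole a set g(z) = (z - a)*(rational part) = [-2] / (z - a').
Simple pole: residue = g(a) at a = 1/11 - (1/11)*sqrt(122), which is (11/122)*sqrt(122).
The branch term is analytic at 1/11 + (1/11)*sqrt(122) and contributes nothing to the residue; only the rational part matters.
The factor z**2 - 2*z/11 - 1 splits as (z - a)(z - a') with a = 1/11 + (1/11)*sqrt(122), a' = 1/11 - (1/11)*sqrt(122). At the order-1 pole a set g(z) = (z - a)*(rational part) = [-2] / (z - a').
Simple pole: residue = g(a) at a = 1/11 + (1/11)*sqrt(122), which is -(11/122)*sqrt(122).
List the singular points by increasing real part (a conjugate pair: the negative imaginary part first).

Radius of convergence at 0: -1/11 + (1/11)*sqrt(122).
At -4/3: an algebraic (square-root) branch point.
At 1/11 - (1/11)*sqrt(122): a pole of order 1; residue (11/122)*sqrt(122).
At 1/11 + (1/11)*sqrt(122): a pole of order 1; residue -(11/122)*sqrt(122).


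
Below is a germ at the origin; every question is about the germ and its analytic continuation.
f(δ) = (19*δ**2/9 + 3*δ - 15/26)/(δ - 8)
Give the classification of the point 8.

The point is a pole of order 1.

The denominator factor δ - 8 vanishes at 8 and appears to the power 1; the numerator there equals 37097/234, nonzero, and no other factor vanishes.
Hence a pole whose order is the multiplicity, 1.


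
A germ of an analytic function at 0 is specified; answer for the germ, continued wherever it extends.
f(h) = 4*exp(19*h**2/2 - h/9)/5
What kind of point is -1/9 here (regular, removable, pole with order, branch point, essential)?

The point is a regular point.

There is no denominator, hence no pole anywhere.
The factor exp(19*h**2/2 - h/9) is entire.
So the germ continues analytically to -1/9.


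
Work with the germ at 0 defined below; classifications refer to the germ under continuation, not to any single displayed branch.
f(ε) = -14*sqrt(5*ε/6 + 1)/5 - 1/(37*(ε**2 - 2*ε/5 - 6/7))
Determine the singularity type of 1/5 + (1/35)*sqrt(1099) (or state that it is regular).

The denominator factor ε**2 - 2*ε/5 - 6/7 vanishes at 1/5 + (1/35)*sqrt(1099) and appears to the power 1; the numerator there equals -1/37, nonzero, and no other factor vanishes.
The branch terms are analytic at this point.
Hence a pole whose order is the multiplicity, 1.

The point is a pole of order 1.


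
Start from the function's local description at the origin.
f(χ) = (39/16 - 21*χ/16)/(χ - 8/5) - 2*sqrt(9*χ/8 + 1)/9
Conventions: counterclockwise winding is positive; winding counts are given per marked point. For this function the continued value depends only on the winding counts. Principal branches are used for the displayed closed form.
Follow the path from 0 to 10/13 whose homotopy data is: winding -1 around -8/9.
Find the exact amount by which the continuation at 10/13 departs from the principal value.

Continued minus principal equals (2/117)*sqrt(1261).

The rational part is single-valued and drops out of the difference; each branch term changes only by its own monodromy.
(-2/9)*sqrt(1 - χ/(-8/9)): winding -1 is odd, the square root flips sign, contributing -2*(-2/9)*sqrt(1 - (10/13)/(-8/9)) = -2*(-2/9)*sqrt(97/52) = (2/117)*sqrt(1261).
Summing the contributions at χ = 10/13 gives (2/117)*sqrt(1261).


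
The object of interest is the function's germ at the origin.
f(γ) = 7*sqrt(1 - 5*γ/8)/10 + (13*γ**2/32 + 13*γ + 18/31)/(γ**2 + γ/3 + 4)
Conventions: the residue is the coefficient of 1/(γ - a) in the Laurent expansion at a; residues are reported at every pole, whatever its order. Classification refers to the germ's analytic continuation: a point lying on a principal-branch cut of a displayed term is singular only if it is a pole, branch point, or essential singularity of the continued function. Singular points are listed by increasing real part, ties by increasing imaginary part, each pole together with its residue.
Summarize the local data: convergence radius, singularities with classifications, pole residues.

Radius of convergence at 0: 8/5.
At (-1/6) - ((1/6)*sqrt(143))*i: a pole of order 1; residue (1235/192) - ((56933/851136)*sqrt(143))*i.
At (-1/6) + ((1/6)*sqrt(143))*i: a pole of order 1; residue (1235/192) + ((56933/851136)*sqrt(143))*i.
At 8/5: an algebraic (square-root) branch point.

Denominator factor (γ**2 + γ/3 + 4): discriminant -143/9, complex-conjugate roots (-1/6) + ((1/6)*sqrt(143))*i and (-1/6) - ((1/6)*sqrt(143))*i; poles of order 1, moduli 2 and 2.
Branch term (7/10)*sqrt(1 - γ/(8/5)): its argument vanishes at γ = 8/5, a square-root branch point, modulus 8/5.
The radius of convergence is the smallest modulus among the singular points: 8/5.
The branch term is analytic at (-1/6) - ((1/6)*sqrt(143))*i and contributes nothing to the residue; only the rational part matters.
The factor γ**2 + γ/3 + 4 splits as (γ - a)(γ - a') with a = (-1/6) - ((1/6)*sqrt(143))*i, a' = (-1/6) + ((1/6)*sqrt(143))*i. At the order-1 pole a set g(γ) = (γ - a)*(rational part) = [13*γ**2/32 + 13*γ + 18/31] / (γ - a').
Simple pole: residue = g(a) at a = (-1/6) - ((1/6)*sqrt(143))*i, which is (1235/192) - ((56933/851136)*sqrt(143))*i.
The branch term is analytic at (-1/6) + ((1/6)*sqrt(143))*i and contributes nothing to the residue; only the rational part matters.
The factor γ**2 + γ/3 + 4 splits as (γ - a)(γ - a') with a = (-1/6) + ((1/6)*sqrt(143))*i, a' = (-1/6) - ((1/6)*sqrt(143))*i. At the order-1 pole a set g(γ) = (γ - a)*(rational part) = [13*γ**2/32 + 13*γ + 18/31] / (γ - a').
Simple pole: residue = g(a) at a = (-1/6) + ((1/6)*sqrt(143))*i, which is (1235/192) + ((56933/851136)*sqrt(143))*i.
List the singular points by increasing real part (a conjugate pair: the negative imaginary part first).


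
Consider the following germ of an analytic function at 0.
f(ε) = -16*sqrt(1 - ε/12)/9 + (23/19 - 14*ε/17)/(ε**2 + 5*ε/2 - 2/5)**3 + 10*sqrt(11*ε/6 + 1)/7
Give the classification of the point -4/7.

Denominator factors: ε**2 + 5*ε/2 - 2/5 = -368/245 at ε = -4/7 — none vanishes.
Branch term sqrt(1 - ε/(12)): argument at -4/7 is 22/21, nonzero, so -4/7 is not its branch point (a point on a principal cut is still regular for the continued germ).
Branch term sqrt(1 - ε/(-6/11)): argument at -4/7 is -1/21, nonzero, so -4/7 is not its branch point (a point on a principal cut is still regular for the continued germ).
So the germ continues analytically to -4/7.

The point is a regular point.


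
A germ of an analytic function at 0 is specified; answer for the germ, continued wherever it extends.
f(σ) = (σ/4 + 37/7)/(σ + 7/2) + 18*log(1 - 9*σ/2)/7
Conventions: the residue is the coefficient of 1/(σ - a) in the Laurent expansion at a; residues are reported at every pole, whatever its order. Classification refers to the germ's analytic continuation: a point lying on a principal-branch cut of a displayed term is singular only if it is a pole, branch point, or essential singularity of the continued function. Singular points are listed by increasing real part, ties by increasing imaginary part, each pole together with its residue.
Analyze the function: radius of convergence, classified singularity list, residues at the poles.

Radius of convergence at 0: 2/9.
At -7/2: a pole of order 1; residue 247/56.
At 2/9: a logarithmic branch point.

Denominator factor (σ + 7/2): pole of order 1 at -7/2, modulus 7/2.
Branch term (18/7)*log(1 - σ/(2/9)): its argument vanishes at σ = 2/9, a logarithmic branch point, modulus 2/9.
The radius of convergence is the smallest modulus among the singular points: 2/9.
The branch term is analytic at -7/2 and contributes nothing to the residue; only the rational part matters.
At the order-1 pole -7/2 set g(σ) = (σ - (-7/2))*(rational part) = σ/4 + 37/7.
Simple pole: residue = g(a) at a = -7/2, which is 247/56.
List the singular points by increasing real part (a conjugate pair: the negative imaginary part first).


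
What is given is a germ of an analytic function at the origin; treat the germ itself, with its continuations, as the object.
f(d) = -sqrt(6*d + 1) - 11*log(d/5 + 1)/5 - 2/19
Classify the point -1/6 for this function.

The term (-1)*sqrt(1 - d/(-1/6)) has argument 1 - -1/6/(-1/6) = 0 at -1/6: a square-root (algebraic, two-sheeted) branch point; the remaining terms are analytic or single-valued there.

The point is an algebraic (square-root) branch point.


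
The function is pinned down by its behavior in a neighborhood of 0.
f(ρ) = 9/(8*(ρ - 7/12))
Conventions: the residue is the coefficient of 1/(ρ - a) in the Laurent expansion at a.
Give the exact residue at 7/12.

The residue is 9/8.

At the order-1 pole 7/12 set g(ρ) = (ρ - (7/12))*f(ρ) = 9/8.
Simple pole: residue = g(a) at a = 7/12, which is 9/8.


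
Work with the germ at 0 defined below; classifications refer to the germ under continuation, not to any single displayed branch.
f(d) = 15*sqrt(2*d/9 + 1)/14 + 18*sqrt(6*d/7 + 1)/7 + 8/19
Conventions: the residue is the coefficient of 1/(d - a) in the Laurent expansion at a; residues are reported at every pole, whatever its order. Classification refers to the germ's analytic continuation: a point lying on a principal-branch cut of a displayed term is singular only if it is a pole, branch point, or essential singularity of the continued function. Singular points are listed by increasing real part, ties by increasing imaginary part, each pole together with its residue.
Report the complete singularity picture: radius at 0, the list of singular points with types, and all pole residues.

Radius of convergence at 0: 7/6.
At -9/2: an algebraic (square-root) branch point.
At -7/6: an algebraic (square-root) branch point.

Branch term (18/7)*sqrt(1 - d/(-7/6)): its argument vanishes at d = -7/6, a square-root branch point, modulus 7/6.
Branch term (15/14)*sqrt(1 - d/(-9/2)): its argument vanishes at d = -9/2, a square-root branch point, modulus 9/2.
The radius of convergence is the smallest modulus among the singular points: 7/6.
List the singular points by increasing real part (a conjugate pair: the negative imaginary part first).


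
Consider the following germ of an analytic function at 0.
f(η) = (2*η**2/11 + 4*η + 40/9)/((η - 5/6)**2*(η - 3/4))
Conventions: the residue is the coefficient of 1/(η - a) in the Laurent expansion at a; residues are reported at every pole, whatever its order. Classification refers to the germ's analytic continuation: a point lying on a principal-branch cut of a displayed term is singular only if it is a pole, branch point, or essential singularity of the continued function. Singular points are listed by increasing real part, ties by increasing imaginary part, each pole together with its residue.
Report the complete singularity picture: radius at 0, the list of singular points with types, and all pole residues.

Denominator factor (η - 5/6)^2: pole of order 2 at 5/6, modulus 5/6.
Denominator factor (η - 3/4): pole of order 1 at 3/4, modulus 3/4.
The radius of convergence is the smallest modulus among the singular points: 3/4.
At the order-1 pole 3/4 set g(η) = (η - (3/4))*f(η) = (2*η**2/11 + 4*η + 40/9)/(η - 5/6)**2.
Simple pole: residue = g(a) at a = 3/4, which is 11954/11.
At the order-2 pole 5/6 set g(η) = (η - (5/6))^2*f(η) = (2*η**2/11 + 4*η + 40/9)/(η - 3/4).
Order-2 pole: residue = g'(a); g'(5/6) = -11952/11, so the residue is -11952/11.
List the singular points by increasing real part (a conjugate pair: the negative imaginary part first).

Radius of convergence at 0: 3/4.
At 3/4: a pole of order 1; residue 11954/11.
At 5/6: a pole of order 2; residue -11952/11.


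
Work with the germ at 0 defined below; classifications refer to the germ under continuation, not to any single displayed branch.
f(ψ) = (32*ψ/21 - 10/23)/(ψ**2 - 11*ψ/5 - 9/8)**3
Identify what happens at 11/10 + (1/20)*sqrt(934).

The denominator factor ψ**2 - 11*ψ/5 - 9/8 vanishes at 11/10 + (1/20)*sqrt(934) and appears to the power 3; the numerator there equals 2998/2415 + (8/105)*sqrt(934), nonzero, and no other factor vanishes.
Hence a pole whose order is the multiplicity, 3.

The point is a pole of order 3.


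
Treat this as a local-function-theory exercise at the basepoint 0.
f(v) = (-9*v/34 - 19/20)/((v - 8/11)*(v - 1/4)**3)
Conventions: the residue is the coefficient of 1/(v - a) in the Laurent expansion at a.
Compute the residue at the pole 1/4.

At the order-3 pole 1/4 set g(v) = (v - (1/4))^3*f(v) = (-9*v/34 - 19/20)/(v - 8/11).
Order-3 pole: residue = g''(a)/2; g''(1/4) = 16545056/787185, so the residue is 8272528/787185.

The residue is 8272528/787185.


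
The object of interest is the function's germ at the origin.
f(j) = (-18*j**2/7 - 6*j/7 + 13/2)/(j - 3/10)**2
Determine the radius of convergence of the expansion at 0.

Denominator factor (j - 3/10)^2: pole of order 2 at 3/10, modulus 3/10.
The radius of convergence is the smallest modulus among the singular points: 3/10.

The radius of convergence is 3/10.


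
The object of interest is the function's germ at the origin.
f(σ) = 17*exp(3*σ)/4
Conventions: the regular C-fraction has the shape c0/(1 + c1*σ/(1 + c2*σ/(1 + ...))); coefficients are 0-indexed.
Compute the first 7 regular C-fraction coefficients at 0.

The regular C-fraction coefficients are [17/4, -3, 3/2, -1/2, 1/2, -3/10, 3/10].

Taylor coefficients (expand at 0): a_0 = 17/4, a_1 = 51/4, a_2 = 153/8, a_3 = 153/8, a_4 = 459/32, a_5 = 1377/160, a_6 = 1377/320.
c0 = a_0 = 17/4. Peel one level at a time: if S = 1 + c*σ/S' with S'(0) = 1, then c is the σ-coefficient of S and S' = c*σ/(S - 1).
S_1 = c0/f = 1 + (-3)*σ + (9/2)*σ^2 + ...; c1 = -3.
S_2 = c1*σ/(S_1 - 1) = 1 + (3/2)*σ + (3/4)*σ^2 + ...; c2 = 3/2.
S_3 = c2*σ/(S_2 - 1) = 1 + (-1/2)*σ + (1/4)*σ^2 + ...; c3 = -1/2.
S_4 = c3*σ/(S_3 - 1) = 1 + (1/2)*σ + (3/20)*σ^2 + ...; c4 = 1/2.
S_5 = c4*σ/(S_4 - 1) = 1 + (-3/10)*σ + (9/100)*σ^2 + ...; c5 = -3/10.
S_6 = c5*σ/(S_5 - 1) = 1 + (3/10)*σ + ...; c6 = 3/10.


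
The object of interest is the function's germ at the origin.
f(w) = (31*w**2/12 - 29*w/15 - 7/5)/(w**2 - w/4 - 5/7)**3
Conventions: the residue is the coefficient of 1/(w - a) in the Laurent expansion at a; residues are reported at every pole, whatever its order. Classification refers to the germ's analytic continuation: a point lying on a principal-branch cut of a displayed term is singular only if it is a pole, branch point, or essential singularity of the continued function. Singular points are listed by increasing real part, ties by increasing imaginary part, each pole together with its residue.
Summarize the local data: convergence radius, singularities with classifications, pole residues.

Denominator factor (w**2 - w/4 - 5/7)^3: discriminant 327/112, real irrational roots 1/8 + (1/56)*sqrt(2289) and 1/8 - (1/56)*sqrt(2289); poles of order 3, moduli 1/8 + (1/56)*sqrt(2289) and -1/8 + (1/56)*sqrt(2289).
The radius of convergence is the smallest modulus among the singular points: -1/8 + (1/56)*sqrt(2289).
The factor w**2 - w/4 - 5/7 splits as (w - a)(w - a') with a = 1/8 - (1/56)*sqrt(2289), a' = 1/8 + (1/56)*sqrt(2289). At the order-3 pole a set g(w) = (w - a)^3*f(w) = [31*w**2/12 - 29*w/15 - 7/5] / (w - a')^3.
Order-3 pole: residue = g''(a)/2; g''(1/8 - (1/56)*sqrt(2289)) = (6713056/174828915)*sqrt(2289), so the residue is (3356528/174828915)*sqrt(2289).
The factor w**2 - w/4 - 5/7 splits as (w - a)(w - a') with a = 1/8 + (1/56)*sqrt(2289), a' = 1/8 - (1/56)*sqrt(2289). At the order-3 pole a set g(w) = (w - a)^3*f(w) = [31*w**2/12 - 29*w/15 - 7/5] / (w - a')^3.
Order-3 pole: residue = g''(a)/2; g''(1/8 + (1/56)*sqrt(2289)) = -(6713056/174828915)*sqrt(2289), so the residue is -(3356528/174828915)*sqrt(2289).
List the singular points by increasing real part (a conjugate pair: the negative imaginary part first).

Radius of convergence at 0: -1/8 + (1/56)*sqrt(2289).
At 1/8 - (1/56)*sqrt(2289): a pole of order 3; residue (3356528/174828915)*sqrt(2289).
At 1/8 + (1/56)*sqrt(2289): a pole of order 3; residue -(3356528/174828915)*sqrt(2289).


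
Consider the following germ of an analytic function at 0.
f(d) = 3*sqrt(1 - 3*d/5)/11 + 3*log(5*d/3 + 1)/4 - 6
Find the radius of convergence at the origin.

Branch term (3/4)*log(1 - d/(-3/5)): its argument vanishes at d = -3/5, a logarithmic branch point, modulus 3/5.
Branch term (3/11)*sqrt(1 - d/(5/3)): its argument vanishes at d = 5/3, a square-root branch point, modulus 5/3.
The radius of convergence is the smallest modulus among the singular points: 3/5.

The radius of convergence is 3/5.


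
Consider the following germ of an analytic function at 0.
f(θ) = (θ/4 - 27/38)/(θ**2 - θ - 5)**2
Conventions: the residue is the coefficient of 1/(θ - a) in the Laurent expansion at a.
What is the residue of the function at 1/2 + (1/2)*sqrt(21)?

The residue is (89/33516)*sqrt(21).

The factor θ**2 - θ - 5 splits as (θ - a)(θ - a') with a = 1/2 + (1/2)*sqrt(21), a' = 1/2 - (1/2)*sqrt(21). At the order-2 pole a set g(θ) = (θ - a)^2*f(θ) = [θ/4 - 27/38] / (θ - a')^2.
Order-2 pole: residue = g'(a); g'(1/2 + (1/2)*sqrt(21)) = (89/33516)*sqrt(21), so the residue is (89/33516)*sqrt(21).


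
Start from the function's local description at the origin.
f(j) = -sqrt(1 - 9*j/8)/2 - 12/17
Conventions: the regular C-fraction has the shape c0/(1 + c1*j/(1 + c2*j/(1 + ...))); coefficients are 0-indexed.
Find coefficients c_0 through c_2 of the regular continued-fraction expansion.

Taylor coefficients (expand at 0): a_0 = -41/34, a_1 = 9/32, a_2 = 81/1024.
c0 = a_0 = -41/34. Peel one level at a time: if S = 1 + c*j/S' with S'(0) = 1, then c is the j-coefficient of S and S' = c*j/(S - 1).
S_1 = c0/f = 1 + (153/656)*j + (103275/860672)*j^2 + ...; c1 = 153/656.
S_2 = c1*j/(S_1 - 1) = 1 + (-675/1312)*j + ...; c2 = -675/1312.

The regular C-fraction coefficients are [-41/34, 153/656, -675/1312].


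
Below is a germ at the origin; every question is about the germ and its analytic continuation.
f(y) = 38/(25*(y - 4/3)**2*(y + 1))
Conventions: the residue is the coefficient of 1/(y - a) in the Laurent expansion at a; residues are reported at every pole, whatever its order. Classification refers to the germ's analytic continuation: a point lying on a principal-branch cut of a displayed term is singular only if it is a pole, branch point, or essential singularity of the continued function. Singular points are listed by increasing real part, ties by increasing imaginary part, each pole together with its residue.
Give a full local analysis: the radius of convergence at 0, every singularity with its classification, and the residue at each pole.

Radius of convergence at 0: 1.
At -1: a pole of order 1; residue 342/1225.
At 4/3: a pole of order 2; residue -342/1225.

Denominator factor (y + 1): pole of order 1 at -1, modulus 1.
Denominator factor (y - 4/3)^2: pole of order 2 at 4/3, modulus 4/3.
The radius of convergence is the smallest modulus among the singular points: 1.
At the order-1 pole -1 set g(y) = (y - (-1))*f(y) = 38/(25*(y - 4/3)**2).
Simple pole: residue = g(a) at a = -1, which is 342/1225.
At the order-2 pole 4/3 set g(y) = (y - (4/3))^2*f(y) = 38/(25*(y + 1)).
Order-2 pole: residue = g'(a); g'(4/3) = -342/1225, so the residue is -342/1225.
List the singular points by increasing real part (a conjugate pair: the negative imaginary part first).


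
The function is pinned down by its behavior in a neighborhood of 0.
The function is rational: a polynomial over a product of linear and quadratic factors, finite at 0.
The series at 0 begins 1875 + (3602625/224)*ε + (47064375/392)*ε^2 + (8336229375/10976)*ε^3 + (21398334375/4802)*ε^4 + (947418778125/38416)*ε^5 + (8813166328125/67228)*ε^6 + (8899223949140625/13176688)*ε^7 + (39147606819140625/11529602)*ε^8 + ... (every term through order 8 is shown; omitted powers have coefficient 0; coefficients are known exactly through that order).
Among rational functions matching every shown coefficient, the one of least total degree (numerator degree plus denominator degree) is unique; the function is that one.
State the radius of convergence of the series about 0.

The radius of convergence is -2/7 + (1/35)*sqrt(345).

No rational of total degree below 7 reproduces all 9 coefficients; solving the [1/6] Pade equations on them gives f(ε) = (-3*ε/32 - 15)/(ε**2 + 4*ε/7 - 1/5)**3, whose expansion matches every shown term.
Denominator factor (ε**2 + 4*ε/7 - 1/5)^3: discriminant 276/245, real irrational roots -2/7 + (1/35)*sqrt(345) and -2/7 - (1/35)*sqrt(345); poles of order 3, moduli -2/7 + (1/35)*sqrt(345) and 2/7 + (1/35)*sqrt(345).
The radius of convergence is the smallest modulus among the singular points: -2/7 + (1/35)*sqrt(345).


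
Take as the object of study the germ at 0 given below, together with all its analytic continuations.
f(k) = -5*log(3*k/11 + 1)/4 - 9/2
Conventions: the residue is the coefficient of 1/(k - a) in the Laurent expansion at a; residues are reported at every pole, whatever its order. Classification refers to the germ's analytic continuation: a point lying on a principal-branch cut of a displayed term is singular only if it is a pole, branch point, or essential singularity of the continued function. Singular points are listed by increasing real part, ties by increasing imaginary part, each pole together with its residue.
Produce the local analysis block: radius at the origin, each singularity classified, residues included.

Branch term (-5/4)*log(1 - k/(-11/3)): its argument vanishes at k = -11/3, a logarithmic branch point, modulus 11/3.
The radius of convergence is the smallest modulus among the singular points: 11/3.

Radius of convergence at 0: 11/3.
At -11/3: a logarithmic branch point.


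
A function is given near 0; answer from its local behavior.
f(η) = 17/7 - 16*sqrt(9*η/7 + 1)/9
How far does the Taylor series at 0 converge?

The radius of convergence is 7/9.

Branch term (-16/9)*sqrt(1 - η/(-7/9)): its argument vanishes at η = -7/9, a square-root branch point, modulus 7/9.
The radius of convergence is the smallest modulus among the singular points: 7/9.


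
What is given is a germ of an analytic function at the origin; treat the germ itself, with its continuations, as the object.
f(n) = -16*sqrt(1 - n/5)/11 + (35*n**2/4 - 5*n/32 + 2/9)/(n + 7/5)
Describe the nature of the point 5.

The point is an algebraic (square-root) branch point.

The term (-16/11)*sqrt(1 - n/(5)) has argument 1 - 5/(5) = 0 at 5: a square-root (algebraic, two-sheeted) branch point; the remaining terms are analytic or single-valued there.


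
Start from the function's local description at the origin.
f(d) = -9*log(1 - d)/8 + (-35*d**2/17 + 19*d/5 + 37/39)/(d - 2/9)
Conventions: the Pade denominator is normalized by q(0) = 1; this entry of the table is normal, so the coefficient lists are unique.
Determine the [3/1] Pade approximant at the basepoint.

The Pade approximant has numerator coefficients [-111/26, -2609225001/163420360, 5374137159/1111258448, -120586053/65368144]; denominator coefficients [1, -18393078/4085509].

Taylor coefficients needed (expand at 0): a_0 = -111/26, a_1 = -18297/520, a_2 = -2715201/17680, a_3 = -12256527/17680, a_4 = -27589617/8840.
Write the denominator as Q(d) = 1 + q1*d. Requiring Q*f - P = O(d^5) with deg P <= 3 kills the coefficients of d^4..d^4 in Q*f:
  d^4: a_4 + q1*a_3 = 0, i.e. -27589617/8840 + (-12256527/17680)*q1 = 0.
Solving this linear system: q1 = -18393078/4085509.
The numerator is Q*f truncated at degree 3: P0 = a_0 = -111/26; P1 = a_1 + q1*a_0 = -2609225001/163420360; P2 = a_2 + q1*a_1 = 5374137159/1111258448; P3 = a_3 + q1*a_2 = -120586053/65368144.


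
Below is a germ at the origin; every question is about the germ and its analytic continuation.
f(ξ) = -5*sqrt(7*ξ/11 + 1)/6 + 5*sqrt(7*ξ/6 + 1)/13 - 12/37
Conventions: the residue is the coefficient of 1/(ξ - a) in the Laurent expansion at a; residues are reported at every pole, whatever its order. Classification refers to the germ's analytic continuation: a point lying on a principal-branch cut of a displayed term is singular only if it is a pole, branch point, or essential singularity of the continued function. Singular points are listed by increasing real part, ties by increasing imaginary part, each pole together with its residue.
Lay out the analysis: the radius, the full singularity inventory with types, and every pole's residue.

Radius of convergence at 0: 6/7.
At -11/7: an algebraic (square-root) branch point.
At -6/7: an algebraic (square-root) branch point.

Branch term (-5/6)*sqrt(1 - ξ/(-11/7)): its argument vanishes at ξ = -11/7, a square-root branch point, modulus 11/7.
Branch term (5/13)*sqrt(1 - ξ/(-6/7)): its argument vanishes at ξ = -6/7, a square-root branch point, modulus 6/7.
The radius of convergence is the smallest modulus among the singular points: 6/7.
List the singular points by increasing real part (a conjugate pair: the negative imaginary part first).


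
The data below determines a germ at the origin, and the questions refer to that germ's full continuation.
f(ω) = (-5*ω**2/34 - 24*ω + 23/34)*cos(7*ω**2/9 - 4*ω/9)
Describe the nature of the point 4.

The point is a regular point.

There is no denominator, hence no pole anywhere.
The factor cos(7*ω**2/9 - 4*ω/9) is entire.
So the germ continues analytically to 4.


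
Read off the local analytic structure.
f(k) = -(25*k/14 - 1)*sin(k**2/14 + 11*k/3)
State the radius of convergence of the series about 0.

The radius of convergence is infinite.

The factor -sin(k**2/14 + 11*k/3) is entire and contributes no finite singular point.
The polynomial part has no poles.
No finite singular points: the Taylor series at 0 converges everywhere.


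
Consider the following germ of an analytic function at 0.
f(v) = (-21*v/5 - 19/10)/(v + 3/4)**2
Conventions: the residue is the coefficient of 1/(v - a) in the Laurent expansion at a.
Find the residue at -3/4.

At the order-2 pole -3/4 set g(v) = (v - (-3/4))^2*f(v) = -21*v/5 - 19/10.
Order-2 pole: residue = g'(a); g'(-3/4) = -21/5, so the residue is -21/5.

The residue is -21/5.


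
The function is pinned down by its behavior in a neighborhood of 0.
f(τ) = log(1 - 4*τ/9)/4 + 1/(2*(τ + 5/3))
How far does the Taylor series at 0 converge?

Denominator factor (τ + 5/3): pole of order 1 at -5/3, modulus 5/3.
Branch term (1/4)*log(1 - τ/(9/4)): its argument vanishes at τ = 9/4, a logarithmic branch point, modulus 9/4.
The radius of convergence is the smallest modulus among the singular points: 5/3.

The radius of convergence is 5/3.


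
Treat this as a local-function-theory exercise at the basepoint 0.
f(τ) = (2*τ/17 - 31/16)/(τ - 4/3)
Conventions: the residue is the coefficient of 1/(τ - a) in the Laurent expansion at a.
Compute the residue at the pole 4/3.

At the order-1 pole 4/3 set g(τ) = (τ - (4/3))*f(τ) = 2*τ/17 - 31/16.
Simple pole: residue = g(a) at a = 4/3, which is -1453/816.

The residue is -1453/816.


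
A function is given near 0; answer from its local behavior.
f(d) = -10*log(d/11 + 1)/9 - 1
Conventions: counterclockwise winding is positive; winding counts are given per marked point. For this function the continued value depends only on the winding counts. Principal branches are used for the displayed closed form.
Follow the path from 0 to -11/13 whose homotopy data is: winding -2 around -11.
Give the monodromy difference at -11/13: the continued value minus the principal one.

Continued minus principal equals (40/9)*pi*i.

The rational part is single-valued and drops out of the difference; each branch term changes only by its own monodromy.
(-10/9)*log(1 - d/(-11)): each positive loop around -11 adds 2*pi*i to the log, so winding -2 contributes (-10/9)*(-2)*2*pi*i = (40/9)*pi*i.
Summing the contributions at d = -11/13 gives (40/9)*pi*i.


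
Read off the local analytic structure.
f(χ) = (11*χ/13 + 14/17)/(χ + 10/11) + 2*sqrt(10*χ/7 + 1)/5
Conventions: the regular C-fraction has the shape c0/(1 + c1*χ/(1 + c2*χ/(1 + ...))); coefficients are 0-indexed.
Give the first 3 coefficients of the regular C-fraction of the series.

The regular C-fraction coefficients are [111/85, -8509/50505, 261101861/859494090].

Taylor coefficients (expand at 0): a_0 = 111/85, a_1 = 8509/38675, a_2 = -80593/2707250.
c0 = a_0 = 111/85. Peel one level at a time: if S = 1 + c*χ/S' with S'(0) = 1, then c is the χ-coefficient of S and S' = c*χ/(S - 1).
S_1 = c0/f = 1 + (-8509/50505)*χ + (261101861/5101510050)*χ^2 + ...; c1 = -8509/50505.
S_2 = c1*χ/(S_1 - 1) = 1 + (261101861/859494090)*χ + ...; c2 = 261101861/859494090.
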